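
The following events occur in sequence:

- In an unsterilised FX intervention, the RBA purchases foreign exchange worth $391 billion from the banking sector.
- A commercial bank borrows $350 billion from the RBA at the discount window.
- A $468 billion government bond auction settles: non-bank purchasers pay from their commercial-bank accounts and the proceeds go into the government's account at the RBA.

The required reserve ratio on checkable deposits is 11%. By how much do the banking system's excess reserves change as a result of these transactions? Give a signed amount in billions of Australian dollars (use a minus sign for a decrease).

+$324.48 billion

FX purchase $391 billion: reserves +$391B, deposits 0.
Discount-window loan $350 billion: reserves +$350B, deposits 0.
Government account inflow $468 billion: reserves −$468B, deposits −$468B.
Totals: Δreserves = +$273B, Δdeposits = −$468B.
Δrequired reserves = 11% × −$468B = −$51.48B.
Δexcess reserves = Δreserves − Δrequired = +$273B − (−$51.48B) = +$324.48 billion.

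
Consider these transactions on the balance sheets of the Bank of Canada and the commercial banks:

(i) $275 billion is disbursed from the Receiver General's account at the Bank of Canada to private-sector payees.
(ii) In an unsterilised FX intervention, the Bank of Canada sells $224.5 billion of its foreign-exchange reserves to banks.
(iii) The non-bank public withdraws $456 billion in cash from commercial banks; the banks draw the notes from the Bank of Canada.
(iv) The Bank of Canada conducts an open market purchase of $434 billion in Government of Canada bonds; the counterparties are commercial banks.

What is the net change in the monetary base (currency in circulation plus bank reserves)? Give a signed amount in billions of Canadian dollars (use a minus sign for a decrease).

+$484.5 billion

Government spending $275 billion: a non-base liability converts back to reserves → +$275B.
FX sale $224.5 billion: Bank of Canada balance sheet contracts → −$224.5B.
Currency withdrawal $456 billion: just a shift between currency and reserves — both are base money → 0.
OMO purchase (from banks) $434 billion: Bank of Canada balance sheet expands → +$434B.
Net: 275 − 224.5 + 0 + 434 = +$484.5 billion.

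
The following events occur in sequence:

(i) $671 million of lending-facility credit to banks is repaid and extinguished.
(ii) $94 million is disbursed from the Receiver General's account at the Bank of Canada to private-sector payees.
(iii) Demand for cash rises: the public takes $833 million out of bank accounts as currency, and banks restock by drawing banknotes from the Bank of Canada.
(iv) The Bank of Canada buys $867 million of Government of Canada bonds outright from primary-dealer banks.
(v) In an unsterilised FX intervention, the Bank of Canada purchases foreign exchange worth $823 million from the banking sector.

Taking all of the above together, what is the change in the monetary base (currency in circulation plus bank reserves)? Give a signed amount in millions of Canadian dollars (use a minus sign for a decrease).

+$1113 million

Discount-window repayment $671 million: Bank of Canada balance sheet contracts → −$671M.
Government spending $94 million: a non-base liability converts back to reserves → +$94M.
Currency withdrawal $833 million: just a shift between currency and reserves — both are base money → 0.
OMO purchase (from banks) $867 million: Bank of Canada balance sheet expands → +$867M.
FX purchase $823 million: Bank of Canada balance sheet expands → +$823M.
Net: −671 + 94 + 0 + 867 + 823 = +$1113 million.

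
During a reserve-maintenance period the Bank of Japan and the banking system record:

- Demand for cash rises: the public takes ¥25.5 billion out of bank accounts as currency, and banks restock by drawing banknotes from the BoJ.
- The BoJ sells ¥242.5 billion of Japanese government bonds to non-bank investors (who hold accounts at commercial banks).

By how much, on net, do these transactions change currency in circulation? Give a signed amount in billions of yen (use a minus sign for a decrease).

Currency withdrawal ¥25.5 billion: notes leave the central bank → +¥25.5B.
Asset sale (to non-banks) ¥242.5 billion: no currency enters or leaves circulation → 0.
Net: 25.5 + 0 = +¥25.5 billion.

+¥25.5 billion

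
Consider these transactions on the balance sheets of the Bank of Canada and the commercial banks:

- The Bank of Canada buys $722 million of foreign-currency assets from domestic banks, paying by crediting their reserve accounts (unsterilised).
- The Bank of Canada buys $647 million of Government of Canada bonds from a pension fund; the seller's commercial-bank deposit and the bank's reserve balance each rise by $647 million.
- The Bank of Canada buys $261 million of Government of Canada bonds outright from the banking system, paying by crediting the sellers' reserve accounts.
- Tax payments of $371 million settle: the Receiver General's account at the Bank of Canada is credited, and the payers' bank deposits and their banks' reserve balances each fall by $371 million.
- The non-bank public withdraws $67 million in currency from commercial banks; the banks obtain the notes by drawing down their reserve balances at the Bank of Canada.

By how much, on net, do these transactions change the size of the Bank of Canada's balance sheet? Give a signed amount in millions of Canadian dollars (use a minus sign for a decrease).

Bank of Canada balance sheet:
  Assets:      Securities +$908M, Foreign assets +$722M
  Liabilities: Bank reserves +$1192M, Currency in circulation +$67M, Government deposits +$371M
Change in total Bank of Canada assets = +$1630 million.

+$1630 million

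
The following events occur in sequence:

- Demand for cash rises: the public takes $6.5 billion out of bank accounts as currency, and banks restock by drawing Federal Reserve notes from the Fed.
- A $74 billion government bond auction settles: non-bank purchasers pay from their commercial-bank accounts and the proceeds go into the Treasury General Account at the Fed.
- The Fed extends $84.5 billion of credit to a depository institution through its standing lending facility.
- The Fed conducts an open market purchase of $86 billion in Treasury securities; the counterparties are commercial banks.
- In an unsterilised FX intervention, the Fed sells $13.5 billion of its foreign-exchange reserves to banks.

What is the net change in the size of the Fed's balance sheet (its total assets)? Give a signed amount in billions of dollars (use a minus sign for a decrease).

Fed balance sheet:
  Assets:      Securities +$86B, Loans to banks +$84.5B, Foreign assets −$13.5B
  Liabilities: Bank reserves +$76.5B, Currency in circulation +$6.5B, Government deposits +$74B
Commercial banking system:
  Assets:      Reserves at CB +$76.5B, Securities −$86B, Foreign assets +$13.5B
  Liabilities: Checkable deposits −$80.5B, Borrowings from CB +$84.5B
Change in total Fed assets = +$157 billion.

+$157 billion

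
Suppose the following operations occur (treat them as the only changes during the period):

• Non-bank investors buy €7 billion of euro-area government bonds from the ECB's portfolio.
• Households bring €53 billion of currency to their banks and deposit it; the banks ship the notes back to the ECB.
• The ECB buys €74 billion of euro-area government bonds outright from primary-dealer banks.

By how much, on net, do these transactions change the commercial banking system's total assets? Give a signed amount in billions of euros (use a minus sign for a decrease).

ECB balance sheet:
  Assets:      Securities +€67B
  Liabilities: Bank reserves +€120B, Currency in circulation −€53B
Commercial banking system:
  Assets:      Reserves at CB +€120B, Securities −€74B
  Liabilities: Checkable deposits +€46B
Change in total bank assets = +€46 billion.

+€46 billion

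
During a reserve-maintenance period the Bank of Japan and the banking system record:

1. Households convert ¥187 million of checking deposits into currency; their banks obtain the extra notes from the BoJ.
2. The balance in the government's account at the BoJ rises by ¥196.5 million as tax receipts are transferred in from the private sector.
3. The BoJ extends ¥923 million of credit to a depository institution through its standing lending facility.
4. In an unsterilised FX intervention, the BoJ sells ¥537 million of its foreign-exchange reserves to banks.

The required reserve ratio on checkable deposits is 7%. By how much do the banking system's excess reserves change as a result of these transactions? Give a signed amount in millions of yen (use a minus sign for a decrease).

+¥29.345 million

Currency withdrawal ¥187 million: reserves −¥187M, deposits −¥187M.
Government account inflow ¥196.5 million: reserves −¥196.5M, deposits −¥196.5M.
Discount-window loan ¥923 million: reserves +¥923M, deposits 0.
FX sale ¥537 million: reserves −¥537M, deposits 0.
Totals: Δreserves = +¥2.5M, Δdeposits = −¥383.5M.
Δrequired reserves = 7% × −¥383.5M = −¥26.845M.
Δexcess reserves = Δreserves − Δrequired = +¥2.5M − (−¥26.845M) = +¥29.345 million.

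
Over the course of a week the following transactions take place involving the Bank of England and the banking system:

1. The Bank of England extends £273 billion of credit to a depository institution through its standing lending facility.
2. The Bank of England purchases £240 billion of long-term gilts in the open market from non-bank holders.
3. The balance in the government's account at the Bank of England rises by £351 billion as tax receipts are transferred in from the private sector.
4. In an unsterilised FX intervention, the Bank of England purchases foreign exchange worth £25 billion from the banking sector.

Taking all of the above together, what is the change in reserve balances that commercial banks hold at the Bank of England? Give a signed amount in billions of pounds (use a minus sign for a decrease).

+£187 billion

Bank of England balance sheet:
  Assets:      Securities +£240B, Loans to banks +£273B, Foreign assets +£25B
  Liabilities: Bank reserves +£187B, Government deposits +£351B
Commercial banking system:
  Assets:      Reserves at CB +£187B, Foreign assets −£25B
  Liabilities: Checkable deposits −£111B, Borrowings from CB +£273B
So the change in reserve balances that commercial banks hold at the Bank of England is +£187 billion.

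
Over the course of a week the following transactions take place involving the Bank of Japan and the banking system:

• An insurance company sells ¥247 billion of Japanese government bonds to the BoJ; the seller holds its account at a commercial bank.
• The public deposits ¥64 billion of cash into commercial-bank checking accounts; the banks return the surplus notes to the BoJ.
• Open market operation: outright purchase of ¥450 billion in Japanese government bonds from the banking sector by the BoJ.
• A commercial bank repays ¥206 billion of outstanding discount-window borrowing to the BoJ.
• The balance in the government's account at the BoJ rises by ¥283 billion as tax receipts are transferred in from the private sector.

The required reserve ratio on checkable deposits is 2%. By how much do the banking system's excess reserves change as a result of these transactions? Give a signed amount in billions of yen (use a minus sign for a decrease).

+¥271.44 billion

Asset purchase (from non-banks) ¥247 billion: reserves +¥247B, deposits +¥247B.
Currency deposit ¥64 billion: reserves +¥64B, deposits +¥64B.
OMO purchase (from banks) ¥450 billion: reserves +¥450B, deposits 0.
Discount-window repayment ¥206 billion: reserves −¥206B, deposits 0.
Government account inflow ¥283 billion: reserves −¥283B, deposits −¥283B.
Totals: Δreserves = +¥272B, Δdeposits = +¥28B.
Δrequired reserves = 2% × +¥28B = +¥0.56B.
Δexcess reserves = Δreserves − Δrequired = +¥272B − (+¥0.56B) = +¥271.44 billion.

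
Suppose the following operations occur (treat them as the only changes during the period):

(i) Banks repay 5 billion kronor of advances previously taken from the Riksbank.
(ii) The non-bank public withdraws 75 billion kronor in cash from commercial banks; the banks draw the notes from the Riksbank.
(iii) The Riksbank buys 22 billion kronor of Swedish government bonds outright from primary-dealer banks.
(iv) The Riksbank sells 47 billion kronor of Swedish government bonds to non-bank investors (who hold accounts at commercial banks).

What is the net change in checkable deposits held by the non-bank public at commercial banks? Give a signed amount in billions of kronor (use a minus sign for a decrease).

-122 billion

Riksbank balance sheet:
  Assets:      Securities −25B, Loans to banks −5B
  Liabilities: Bank reserves −105B, Currency in circulation +75B
Commercial banking system:
  Assets:      Reserves at CB −105B, Securities −22B
  Liabilities: Checkable deposits −122B, Borrowings from CB −5B
So the change in checkable deposits held by the non-bank public at commercial banks is -122 billion.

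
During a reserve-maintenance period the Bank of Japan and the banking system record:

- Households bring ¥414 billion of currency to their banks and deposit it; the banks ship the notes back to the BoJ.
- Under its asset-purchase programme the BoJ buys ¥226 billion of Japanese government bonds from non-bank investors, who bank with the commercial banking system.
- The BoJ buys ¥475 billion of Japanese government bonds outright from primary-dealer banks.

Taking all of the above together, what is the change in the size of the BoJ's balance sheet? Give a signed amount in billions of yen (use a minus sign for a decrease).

+¥701 billion

BoJ balance sheet:
  Assets:      Securities +¥701B
  Liabilities: Bank reserves +¥1115B, Currency in circulation −¥414B
Change in total BoJ assets = +¥701 billion.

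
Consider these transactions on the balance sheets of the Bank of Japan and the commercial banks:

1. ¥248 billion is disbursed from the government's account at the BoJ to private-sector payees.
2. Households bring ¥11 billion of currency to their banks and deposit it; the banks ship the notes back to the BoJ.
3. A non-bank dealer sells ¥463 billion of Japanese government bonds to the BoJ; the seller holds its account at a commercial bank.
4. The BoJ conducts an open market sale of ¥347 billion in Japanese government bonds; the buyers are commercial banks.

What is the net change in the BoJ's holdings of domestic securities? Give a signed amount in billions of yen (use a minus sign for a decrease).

Government spending ¥248 billion: the BoJ's securities portfolio is untouched → 0.
Currency deposit ¥11 billion: the BoJ's securities portfolio is untouched → 0.
Asset purchase (from non-banks) ¥463 billion: securities added to the BoJ's portfolio → +¥463B.
OMO sale (to banks) ¥347 billion: securities removed from the BoJ's portfolio → −¥347B.
Net: 0 + 0 + 463 − 347 = +¥116 billion.

+¥116 billion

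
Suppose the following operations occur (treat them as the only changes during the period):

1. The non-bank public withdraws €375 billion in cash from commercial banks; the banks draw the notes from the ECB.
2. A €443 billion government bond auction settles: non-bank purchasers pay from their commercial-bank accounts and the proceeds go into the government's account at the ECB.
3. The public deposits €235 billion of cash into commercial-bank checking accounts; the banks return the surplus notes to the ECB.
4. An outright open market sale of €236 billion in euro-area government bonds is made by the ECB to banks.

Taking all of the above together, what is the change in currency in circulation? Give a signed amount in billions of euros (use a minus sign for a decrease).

ECB balance sheet:
  Assets:      Securities −€236B
  Liabilities: Bank reserves −€819B, Currency in circulation +€140B, Government deposits +€443B
Commercial banking system:
  Assets:      Reserves at CB −€819B, Securities +€236B
  Liabilities: Checkable deposits −€583B
So the change in currency in circulation is +€140 billion.

+€140 billion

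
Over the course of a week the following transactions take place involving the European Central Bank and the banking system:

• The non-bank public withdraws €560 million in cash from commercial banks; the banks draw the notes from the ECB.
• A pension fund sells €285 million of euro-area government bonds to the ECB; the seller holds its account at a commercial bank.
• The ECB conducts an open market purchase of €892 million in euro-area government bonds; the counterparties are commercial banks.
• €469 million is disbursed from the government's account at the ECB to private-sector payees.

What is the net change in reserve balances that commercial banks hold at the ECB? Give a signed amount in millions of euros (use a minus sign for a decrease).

ECB balance sheet:
  Assets:      Securities +€1177M
  Liabilities: Bank reserves +€1086M, Currency in circulation +€560M, Government deposits −€469M
Commercial banking system:
  Assets:      Reserves at CB +€1086M, Securities −€892M
  Liabilities: Checkable deposits +€194M
So the change in reserve balances that commercial banks hold at the ECB is +€1086 million.

+€1086 million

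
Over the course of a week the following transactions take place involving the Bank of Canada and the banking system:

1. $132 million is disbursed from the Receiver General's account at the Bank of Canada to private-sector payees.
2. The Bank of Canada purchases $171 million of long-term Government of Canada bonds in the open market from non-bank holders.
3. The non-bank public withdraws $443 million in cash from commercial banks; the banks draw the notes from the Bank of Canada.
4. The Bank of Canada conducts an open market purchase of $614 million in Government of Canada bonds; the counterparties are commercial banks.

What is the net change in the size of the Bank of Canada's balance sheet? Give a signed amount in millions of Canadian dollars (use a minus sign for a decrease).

Government spending $132 million: only the composition of liabilities changes → 0.
Asset purchase (from non-banks) $171 million: a Bank of Canada asset is acquired → +$171M.
Currency withdrawal $443 million: only the composition of liabilities changes → 0.
OMO purchase (from banks) $614 million: a Bank of Canada asset is acquired → +$614M.
Net: 0 + 171 + 0 + 614 = +$785 million.

+$785 million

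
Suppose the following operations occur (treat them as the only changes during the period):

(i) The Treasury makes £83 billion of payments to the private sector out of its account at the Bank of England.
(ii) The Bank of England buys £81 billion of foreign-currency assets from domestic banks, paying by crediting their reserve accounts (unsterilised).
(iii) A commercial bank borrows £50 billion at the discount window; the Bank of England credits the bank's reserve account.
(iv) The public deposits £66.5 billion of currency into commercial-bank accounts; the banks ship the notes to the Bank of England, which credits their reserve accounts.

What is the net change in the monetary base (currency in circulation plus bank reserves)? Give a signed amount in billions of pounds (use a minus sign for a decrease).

+£214 billion

Bank of England balance sheet:
  Assets:      Loans to banks +£50B, Foreign assets +£81B
  Liabilities: Bank reserves +£280.5B, Currency in circulation −£66.5B, Government deposits −£83B
Monetary base = currency + reserves: −£66.5B + (+£280.5B) = +£214 billion.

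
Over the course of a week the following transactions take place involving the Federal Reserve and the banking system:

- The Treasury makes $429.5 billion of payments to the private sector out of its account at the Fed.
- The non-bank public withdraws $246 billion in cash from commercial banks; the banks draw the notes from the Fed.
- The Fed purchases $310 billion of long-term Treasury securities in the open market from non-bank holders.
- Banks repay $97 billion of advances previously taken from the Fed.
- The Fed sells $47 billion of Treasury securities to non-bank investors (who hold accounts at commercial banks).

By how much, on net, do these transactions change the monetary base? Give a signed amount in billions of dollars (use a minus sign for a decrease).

Government spending $429.5 billion: a non-base liability converts back to reserves → +$429.5B.
Currency withdrawal $246 billion: just a shift between currency and reserves — both are base money → 0.
Asset purchase (from non-banks) $310 billion: Fed balance sheet expands → +$310B.
Discount-window repayment $97 billion: Fed balance sheet contracts → −$97B.
Asset sale (to non-banks) $47 billion: Fed balance sheet contracts → −$47B.
Net: 429.5 + 0 + 310 − 97 − 47 = +$595.5 billion.

+$595.5 billion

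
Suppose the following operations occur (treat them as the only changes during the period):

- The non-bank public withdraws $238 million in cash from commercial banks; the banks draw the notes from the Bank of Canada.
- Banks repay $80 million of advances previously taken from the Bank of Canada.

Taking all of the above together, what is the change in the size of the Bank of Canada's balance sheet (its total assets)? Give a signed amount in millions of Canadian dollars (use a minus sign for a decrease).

Bank of Canada balance sheet:
  Assets:      Loans to banks −$80M
  Liabilities: Bank reserves −$318M, Currency in circulation +$238M
Commercial banking system:
  Assets:      Reserves at CB −$318M
  Liabilities: Checkable deposits −$238M, Borrowings from CB −$80M
Change in total Bank of Canada assets = -$80 million.

-$80 million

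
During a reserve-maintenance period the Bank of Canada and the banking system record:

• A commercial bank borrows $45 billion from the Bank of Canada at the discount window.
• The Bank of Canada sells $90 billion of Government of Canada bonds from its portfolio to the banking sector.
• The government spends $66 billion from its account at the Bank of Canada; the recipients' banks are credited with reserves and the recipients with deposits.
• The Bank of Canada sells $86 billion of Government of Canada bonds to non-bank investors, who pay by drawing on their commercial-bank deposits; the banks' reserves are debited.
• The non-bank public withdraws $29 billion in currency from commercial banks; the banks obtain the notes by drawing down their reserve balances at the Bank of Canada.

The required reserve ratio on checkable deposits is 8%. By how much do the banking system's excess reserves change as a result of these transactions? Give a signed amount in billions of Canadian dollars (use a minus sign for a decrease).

-$90.08 billion

Discount-window loan $45 billion: reserves +$45B, deposits 0.
OMO sale (to banks) $90 billion: reserves −$90B, deposits 0.
Government spending $66 billion: reserves +$66B, deposits +$66B.
Asset sale (to non-banks) $86 billion: reserves −$86B, deposits −$86B.
Currency withdrawal $29 billion: reserves −$29B, deposits −$29B.
Totals: Δreserves = −$94B, Δdeposits = −$49B.
Δrequired reserves = 8% × −$49B = −$3.92B.
Δexcess reserves = Δreserves − Δrequired = −$94B − (−$3.92B) = -$90.08 billion.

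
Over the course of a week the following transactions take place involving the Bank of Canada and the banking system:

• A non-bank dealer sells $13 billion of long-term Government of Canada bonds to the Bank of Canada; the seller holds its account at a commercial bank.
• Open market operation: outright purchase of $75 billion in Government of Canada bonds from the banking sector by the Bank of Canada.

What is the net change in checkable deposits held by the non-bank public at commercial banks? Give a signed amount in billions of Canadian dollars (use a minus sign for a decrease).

Asset purchase (from non-banks) $13 billion: non-bank counterparties' bank balances rise → +$13B.
OMO purchase (from banks) $75 billion: the counterparty is a bank, so public deposits are unchanged → 0.
Net: 13 + 0 = +$13 billion.

+$13 billion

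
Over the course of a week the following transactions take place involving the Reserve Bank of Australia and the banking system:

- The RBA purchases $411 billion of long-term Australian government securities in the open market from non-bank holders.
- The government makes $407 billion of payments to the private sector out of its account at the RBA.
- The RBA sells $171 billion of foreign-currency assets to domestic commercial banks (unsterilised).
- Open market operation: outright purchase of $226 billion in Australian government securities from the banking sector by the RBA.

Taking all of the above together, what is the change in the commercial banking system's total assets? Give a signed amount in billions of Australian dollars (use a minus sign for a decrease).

+$818 billion

RBA balance sheet:
  Assets:      Securities +$637B, Foreign assets −$171B
  Liabilities: Bank reserves +$873B, Government deposits −$407B
Commercial banking system:
  Assets:      Reserves at CB +$873B, Securities −$226B, Foreign assets +$171B
  Liabilities: Checkable deposits +$818B
Change in total bank assets = +$818 billion.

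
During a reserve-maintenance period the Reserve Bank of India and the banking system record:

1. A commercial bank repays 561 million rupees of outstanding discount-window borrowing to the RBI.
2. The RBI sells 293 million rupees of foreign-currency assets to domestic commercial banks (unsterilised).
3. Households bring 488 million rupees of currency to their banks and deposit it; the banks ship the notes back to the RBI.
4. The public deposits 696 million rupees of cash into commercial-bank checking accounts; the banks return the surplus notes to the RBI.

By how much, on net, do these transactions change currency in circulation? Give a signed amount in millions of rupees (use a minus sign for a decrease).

RBI balance sheet:
  Assets:      Loans to banks −561M, Foreign assets −293M
  Liabilities: Bank reserves +330M, Currency in circulation −1184M
So the change in currency in circulation is -1184 million.

-1184 million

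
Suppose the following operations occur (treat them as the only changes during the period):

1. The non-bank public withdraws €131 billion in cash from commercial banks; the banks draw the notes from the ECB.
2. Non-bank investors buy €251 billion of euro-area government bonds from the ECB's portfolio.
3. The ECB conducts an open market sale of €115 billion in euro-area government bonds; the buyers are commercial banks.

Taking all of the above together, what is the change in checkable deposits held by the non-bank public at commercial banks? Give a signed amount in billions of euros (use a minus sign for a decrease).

ECB balance sheet:
  Assets:      Securities −€366B
  Liabilities: Bank reserves −€497B, Currency in circulation +€131B
Commercial banking system:
  Assets:      Reserves at CB −€497B, Securities +€115B
  Liabilities: Checkable deposits −€382B
So the change in checkable deposits held by the non-bank public at commercial banks is -€382 billion.

-€382 billion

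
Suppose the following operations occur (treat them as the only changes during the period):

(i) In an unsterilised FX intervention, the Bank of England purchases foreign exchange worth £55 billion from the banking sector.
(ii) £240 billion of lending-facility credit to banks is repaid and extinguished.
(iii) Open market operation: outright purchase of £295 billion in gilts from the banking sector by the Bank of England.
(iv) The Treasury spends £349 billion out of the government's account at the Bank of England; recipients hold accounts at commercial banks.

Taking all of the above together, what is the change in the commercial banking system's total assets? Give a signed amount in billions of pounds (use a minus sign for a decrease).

FX purchase £55 billion: just an asset swap on bank balance sheets → 0.
Discount-window repayment £240 billion: bank balance sheets shrink → −£240B.
OMO purchase (from banks) £295 billion: just an asset swap on bank balance sheets → 0.
Government spending £349 billion: bank balance sheets expand → +£349B.
Net: 0 − 240 + 0 + 349 = +£109 billion.

+£109 billion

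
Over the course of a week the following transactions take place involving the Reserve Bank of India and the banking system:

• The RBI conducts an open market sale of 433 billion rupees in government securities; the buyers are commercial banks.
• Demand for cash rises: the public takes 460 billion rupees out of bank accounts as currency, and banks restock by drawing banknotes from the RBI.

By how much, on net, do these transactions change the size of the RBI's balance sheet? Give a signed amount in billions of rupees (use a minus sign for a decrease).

OMO sale (to banks) 433 billion rupees: an RBI asset is shed → −433B.
Currency withdrawal 460 billion rupees: only the composition of liabilities changes → 0.
Net: −433 + 0 = -433 billion.

-433 billion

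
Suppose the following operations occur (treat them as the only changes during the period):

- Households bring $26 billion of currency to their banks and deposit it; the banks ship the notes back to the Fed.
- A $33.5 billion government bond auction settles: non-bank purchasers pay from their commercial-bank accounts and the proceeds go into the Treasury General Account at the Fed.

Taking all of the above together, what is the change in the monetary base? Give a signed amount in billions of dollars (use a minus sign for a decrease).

Currency deposit $26 billion: just a shift between currency and reserves — both are base money → 0.
Government account inflow $33.5 billion: reserves shift to a non-base liability → −$33.5B.
Net: 0 − 33.5 = -$33.5 billion.

-$33.5 billion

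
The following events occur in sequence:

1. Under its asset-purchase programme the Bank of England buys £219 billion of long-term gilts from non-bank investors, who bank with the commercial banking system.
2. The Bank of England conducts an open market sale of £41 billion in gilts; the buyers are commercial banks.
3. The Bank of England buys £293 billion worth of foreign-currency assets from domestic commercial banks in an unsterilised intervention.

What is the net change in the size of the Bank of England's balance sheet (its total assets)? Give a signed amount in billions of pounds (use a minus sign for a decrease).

Asset purchase (from non-banks) £219 billion: a Bank of England asset is acquired → +£219B.
OMO sale (to banks) £41 billion: a Bank of England asset is shed → −£41B.
FX purchase £293 billion: a Bank of England asset is acquired → +£293B.
Net: 219 − 41 + 293 = +£471 billion.

+£471 billion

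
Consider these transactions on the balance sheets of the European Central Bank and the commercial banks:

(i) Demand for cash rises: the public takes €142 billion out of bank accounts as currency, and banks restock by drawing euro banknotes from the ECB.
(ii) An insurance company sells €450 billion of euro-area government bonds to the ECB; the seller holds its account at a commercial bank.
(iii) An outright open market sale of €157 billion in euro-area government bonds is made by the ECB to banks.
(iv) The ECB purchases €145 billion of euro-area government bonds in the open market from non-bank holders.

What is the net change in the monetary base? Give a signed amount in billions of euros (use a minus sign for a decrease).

+€438 billion

ECB balance sheet:
  Assets:      Securities +€438B
  Liabilities: Bank reserves +€296B, Currency in circulation +€142B
Commercial banking system:
  Assets:      Reserves at CB +€296B, Securities +€157B
  Liabilities: Checkable deposits +€453B
Monetary base = currency + reserves: +€142B + (+€296B) = +€438 billion.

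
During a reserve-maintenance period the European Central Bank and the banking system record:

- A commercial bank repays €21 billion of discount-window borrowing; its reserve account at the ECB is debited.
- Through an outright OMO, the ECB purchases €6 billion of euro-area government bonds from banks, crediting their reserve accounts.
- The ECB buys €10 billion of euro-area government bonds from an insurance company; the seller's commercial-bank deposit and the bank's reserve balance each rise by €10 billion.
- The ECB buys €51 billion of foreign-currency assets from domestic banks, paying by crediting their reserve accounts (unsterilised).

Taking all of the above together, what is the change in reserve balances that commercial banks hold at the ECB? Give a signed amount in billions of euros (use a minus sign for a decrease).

Discount-window repayment €21 billion: repayment is debited from reserves → −€21B.
OMO purchase (from banks) €6 billion: the ECB pays by crediting reserve accounts → +€6B.
Asset purchase (from non-banks) €10 billion: the ECB pays by crediting reserve accounts → +€10B.
FX purchase €51 billion: the ECB pays by crediting reserve accounts → +€51B.
Net: −21 + 6 + 10 + 51 = +€46 billion.

+€46 billion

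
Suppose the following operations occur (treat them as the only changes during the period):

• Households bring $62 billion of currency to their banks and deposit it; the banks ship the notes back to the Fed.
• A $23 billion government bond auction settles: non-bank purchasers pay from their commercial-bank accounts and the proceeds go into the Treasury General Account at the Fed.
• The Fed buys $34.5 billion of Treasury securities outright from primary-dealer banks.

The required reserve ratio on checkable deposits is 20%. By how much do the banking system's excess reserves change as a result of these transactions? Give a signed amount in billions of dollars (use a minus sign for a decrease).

+$65.7 billion

Currency deposit $62 billion: reserves +$62B, deposits +$62B.
Government account inflow $23 billion: reserves −$23B, deposits −$23B.
OMO purchase (from banks) $34.5 billion: reserves +$34.5B, deposits 0.
Totals: Δreserves = +$73.5B, Δdeposits = +$39B.
Δrequired reserves = 20% × +$39B = +$7.8B.
Δexcess reserves = Δreserves − Δrequired = +$73.5B − (+$7.8B) = +$65.7 billion.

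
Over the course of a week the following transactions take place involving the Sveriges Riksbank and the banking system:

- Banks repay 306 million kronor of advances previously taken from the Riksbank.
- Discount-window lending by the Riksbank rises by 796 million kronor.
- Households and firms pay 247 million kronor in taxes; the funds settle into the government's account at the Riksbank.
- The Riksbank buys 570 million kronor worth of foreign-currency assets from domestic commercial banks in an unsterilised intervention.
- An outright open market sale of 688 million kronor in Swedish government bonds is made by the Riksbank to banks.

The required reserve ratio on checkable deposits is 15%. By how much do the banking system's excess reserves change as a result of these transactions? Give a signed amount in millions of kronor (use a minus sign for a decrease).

Discount-window repayment 306 million kronor: reserves −306M, deposits 0.
Discount-window loan 796 million kronor: reserves +796M, deposits 0.
Government account inflow 247 million kronor: reserves −247M, deposits −247M.
FX purchase 570 million kronor: reserves +570M, deposits 0.
OMO sale (to banks) 688 million kronor: reserves −688M, deposits 0.
Totals: Δreserves = +125M, Δdeposits = −247M.
Δrequired reserves = 15% × −247M = −37.05M.
Δexcess reserves = Δreserves − Δrequired = +125M − (−37.05M) = +162.05 million.

+162.05 million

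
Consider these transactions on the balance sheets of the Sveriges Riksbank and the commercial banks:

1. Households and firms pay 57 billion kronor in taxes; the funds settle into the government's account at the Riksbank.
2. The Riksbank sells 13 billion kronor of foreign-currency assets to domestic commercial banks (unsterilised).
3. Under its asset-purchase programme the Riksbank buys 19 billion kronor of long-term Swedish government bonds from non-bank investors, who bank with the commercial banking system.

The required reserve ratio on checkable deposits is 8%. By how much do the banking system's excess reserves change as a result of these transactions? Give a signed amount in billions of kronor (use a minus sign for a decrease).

Government account inflow 57 billion kronor: reserves −57B, deposits −57B.
FX sale 13 billion kronor: reserves −13B, deposits 0.
Asset purchase (from non-banks) 19 billion kronor: reserves +19B, deposits +19B.
Totals: Δreserves = −51B, Δdeposits = −38B.
Δrequired reserves = 8% × −38B = −3.04B.
Δexcess reserves = Δreserves − Δrequired = −51B − (−3.04B) = -47.96 billion.

-47.96 billion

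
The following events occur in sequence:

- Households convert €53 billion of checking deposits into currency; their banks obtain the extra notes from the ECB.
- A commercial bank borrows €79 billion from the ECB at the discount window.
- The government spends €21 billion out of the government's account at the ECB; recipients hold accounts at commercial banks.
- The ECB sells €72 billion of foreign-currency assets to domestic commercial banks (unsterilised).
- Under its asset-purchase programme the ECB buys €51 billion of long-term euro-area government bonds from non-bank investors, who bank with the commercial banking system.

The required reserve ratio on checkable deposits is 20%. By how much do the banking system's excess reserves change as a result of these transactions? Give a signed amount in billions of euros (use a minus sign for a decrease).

Currency withdrawal €53 billion: reserves −€53B, deposits −€53B.
Discount-window loan €79 billion: reserves +€79B, deposits 0.
Government spending €21 billion: reserves +€21B, deposits +€21B.
FX sale €72 billion: reserves −€72B, deposits 0.
Asset purchase (from non-banks) €51 billion: reserves +€51B, deposits +€51B.
Totals: Δreserves = +€26B, Δdeposits = +€19B.
Δrequired reserves = 20% × +€19B = +€3.8B.
Δexcess reserves = Δreserves − Δrequired = +€26B − (+€3.8B) = +€22.2 billion.

+€22.2 billion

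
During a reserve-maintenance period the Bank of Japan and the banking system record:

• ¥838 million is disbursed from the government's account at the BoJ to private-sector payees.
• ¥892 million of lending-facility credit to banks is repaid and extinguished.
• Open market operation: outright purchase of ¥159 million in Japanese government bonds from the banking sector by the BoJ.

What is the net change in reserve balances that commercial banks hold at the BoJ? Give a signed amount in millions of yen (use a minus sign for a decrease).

+¥105 million

Government spending ¥838 million: government payments flow into bank reserve accounts → +¥838M.
Discount-window repayment ¥892 million: repayment is debited from reserves → −¥892M.
OMO purchase (from banks) ¥159 million: the BoJ pays by crediting reserve accounts → +¥159M.
Net: 838 − 892 + 159 = +¥105 million.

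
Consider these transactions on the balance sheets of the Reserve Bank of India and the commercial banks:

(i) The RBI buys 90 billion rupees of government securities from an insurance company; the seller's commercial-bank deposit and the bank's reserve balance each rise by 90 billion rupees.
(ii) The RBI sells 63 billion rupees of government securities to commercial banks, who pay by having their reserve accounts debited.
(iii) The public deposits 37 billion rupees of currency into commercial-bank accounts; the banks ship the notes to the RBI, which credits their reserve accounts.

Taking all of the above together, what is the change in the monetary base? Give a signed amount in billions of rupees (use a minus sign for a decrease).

Asset purchase (from non-banks) 90 billion rupees: RBI balance sheet expands → +90B.
OMO sale (to banks) 63 billion rupees: RBI balance sheet contracts → −63B.
Currency deposit 37 billion rupees: just a shift between currency and reserves — both are base money → 0.
Net: 90 − 63 + 0 = +27 billion.

+27 billion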